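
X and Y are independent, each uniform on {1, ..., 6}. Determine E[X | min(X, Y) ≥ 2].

4

P(min(X, Y) ≥ 2) = 25/36.
Summing X·P(x,y) over outcomes with min(X, Y) ≥ 2 gives 25/9.
E[X | min(X, Y) ≥ 2] = (25/9) / (25/36) = 4.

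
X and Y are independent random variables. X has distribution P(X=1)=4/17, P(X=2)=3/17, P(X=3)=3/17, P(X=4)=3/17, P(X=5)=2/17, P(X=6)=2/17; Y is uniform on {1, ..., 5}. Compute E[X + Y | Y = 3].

104/17

P(Y = 3) = 1/5.
Summing (X+Y)·P(x,y) over outcomes with Y = 3 gives 104/85.
E[X + Y | Y = 3] = (104/85) / (1/5) = 104/17.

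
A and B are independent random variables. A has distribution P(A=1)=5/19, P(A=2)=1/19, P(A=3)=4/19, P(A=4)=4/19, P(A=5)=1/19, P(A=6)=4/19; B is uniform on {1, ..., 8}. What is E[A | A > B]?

214/45

P(A > B) = 45/152.
Summing A·P(x,y) over outcomes with A > B gives 107/76.
E[A | A > B] = (107/76) / (45/152) = 214/45.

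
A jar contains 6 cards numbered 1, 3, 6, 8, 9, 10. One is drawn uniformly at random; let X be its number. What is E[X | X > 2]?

36/5

P(X > 2) = 5/6.
Σ over the event: 3·1/6 + 6·1/6 + 8·1/6 + 9·1/6 + 10·1/6 = 6.
E[X | X > 2] = (6) / (5/6) = 36/5.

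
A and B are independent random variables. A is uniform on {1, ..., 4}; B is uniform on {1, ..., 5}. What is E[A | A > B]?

Outcomes with A > B: (2,1), (3,1), (3,2), (4,1), (4,2), (4,3), each with probability 1/20.
E[A | A > B] = (2 + 3 + 3 + 4 + 4 + 4) / 6 = 10/3.

10/3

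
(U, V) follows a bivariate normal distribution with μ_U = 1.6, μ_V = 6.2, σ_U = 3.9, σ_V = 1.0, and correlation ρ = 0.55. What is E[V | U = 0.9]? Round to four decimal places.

6.1013

For a bivariate normal, E[V | U=x] = μ_V + ρ·(σ_V/σ_U)·(x − μ_U).
E[V | U=0.9] = 6.2 + (0.55)·(1.0/3.9)·(0.9 − (1.6)) = 6.2 + (0.14103)·(-0.7) = 6.1013.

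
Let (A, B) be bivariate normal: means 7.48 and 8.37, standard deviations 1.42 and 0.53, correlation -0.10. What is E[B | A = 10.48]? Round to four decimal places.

8.2580

E[B | A=x] = μ_B + ρ(σ_B/σ_A)(x − μ_A) for jointly normal variables.
E[B | A=10.48] = 8.37 + (-0.10)·(0.53/1.42)·(10.48 − (7.48)) = 8.37 + (-0.037324)·(3) = 8.2580.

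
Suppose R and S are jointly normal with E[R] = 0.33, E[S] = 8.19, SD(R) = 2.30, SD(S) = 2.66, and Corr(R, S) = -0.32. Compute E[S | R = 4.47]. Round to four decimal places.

6.6578

E[S | R=x] = μ_S + ρ(σ_S/σ_R)(x − μ_R) for jointly normal variables.
E[S | R=4.47] = 8.19 + (-0.32)·(2.66/2.30)·(4.47 − (0.33)) = 8.19 + (-0.37009)·(4.14) = 6.6578.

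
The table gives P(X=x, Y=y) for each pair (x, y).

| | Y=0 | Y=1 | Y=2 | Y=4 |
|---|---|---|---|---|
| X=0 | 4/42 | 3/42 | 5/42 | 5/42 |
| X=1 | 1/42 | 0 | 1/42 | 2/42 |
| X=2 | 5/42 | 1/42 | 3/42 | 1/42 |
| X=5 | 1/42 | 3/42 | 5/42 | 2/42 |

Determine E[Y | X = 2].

11/10

P(X = 2) = 5/21.
Summing Y·P(X=x,Y=y) over the conditioning event gives 11/42.
E[Y | X = 2] = (11/42) / (5/21) = 11/10.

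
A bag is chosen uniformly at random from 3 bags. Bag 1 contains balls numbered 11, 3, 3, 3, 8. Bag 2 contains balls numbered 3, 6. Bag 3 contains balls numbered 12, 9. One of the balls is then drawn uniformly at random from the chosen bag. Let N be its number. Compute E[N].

103/15

E[N | bag 1] = (11+3+3+3+8)/5 = 28/5.
E[N | bag 2] = (3+6)/2 = 9/2.
E[N | bag 3] = (12+9)/2 = 21/2.
E[N] = (1/3)·(28/5) + (1/3)·(9/2) + (1/3)·(21/2) = 103/15.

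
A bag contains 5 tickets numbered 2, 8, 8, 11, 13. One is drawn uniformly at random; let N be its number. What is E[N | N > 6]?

P(N > 6) = 4/5.
Σ over the event: 8·2/5 + 11·1/5 + 13·1/5 = 8.
E[N | N > 6] = (8) / (4/5) = 10.

10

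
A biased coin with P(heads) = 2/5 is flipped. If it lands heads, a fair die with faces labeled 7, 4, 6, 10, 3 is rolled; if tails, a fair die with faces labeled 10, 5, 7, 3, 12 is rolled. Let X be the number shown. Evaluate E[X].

171/25

E[X | heads] = (7+4+6+10+3)/5 = 6.
E[X | tails] = (10+5+7+3+12)/5 = 37/5.
E[X] = (2/5)·(6) + (3/5)·(37/5) = 171/25.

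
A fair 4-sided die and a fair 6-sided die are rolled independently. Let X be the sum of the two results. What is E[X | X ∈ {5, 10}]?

6

P(X ∈ {5, 10}) = 5/24.
Σ over the event: 5·1/6 + 10·1/24 = 5/4.
E[X | X ∈ {5, 10}] = (5/4) / (5/24) = 6.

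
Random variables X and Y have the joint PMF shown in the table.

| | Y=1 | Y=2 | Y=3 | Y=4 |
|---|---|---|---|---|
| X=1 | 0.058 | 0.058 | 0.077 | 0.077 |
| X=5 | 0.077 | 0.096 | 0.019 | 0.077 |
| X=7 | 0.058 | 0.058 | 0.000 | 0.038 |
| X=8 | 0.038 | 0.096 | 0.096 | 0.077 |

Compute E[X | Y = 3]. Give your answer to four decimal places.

4.8958

P(Y = 3) = 0.192.
Σ X·P over the event = 1·(0.077) + 5·(0.019) + 8·(0.096) = 0.940.
E[X | Y = 3] = (0.940) / (0.192) = 4.8958.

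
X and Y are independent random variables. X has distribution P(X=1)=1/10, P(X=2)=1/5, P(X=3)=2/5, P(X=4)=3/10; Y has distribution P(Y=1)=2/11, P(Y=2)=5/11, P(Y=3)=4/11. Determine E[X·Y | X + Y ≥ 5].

600/77

P(X + Y ≥ 5) = 7/10.
Summing XY·P(x,y) over outcomes with X + Y ≥ 5 gives 60/11.
E[X·Y | X + Y ≥ 5] = (60/11) / (7/10) = 600/77.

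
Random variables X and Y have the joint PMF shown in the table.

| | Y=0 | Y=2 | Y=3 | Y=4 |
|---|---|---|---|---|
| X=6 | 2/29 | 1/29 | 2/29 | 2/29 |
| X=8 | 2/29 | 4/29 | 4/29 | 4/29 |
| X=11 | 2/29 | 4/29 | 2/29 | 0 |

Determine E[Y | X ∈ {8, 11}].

P(X ∈ {8, 11}) = 22/29.
Σ Y·P over the event = 0·(2/29) + 2·(4/29) + 3·(4/29) + 4·(4/29) + 0·(2/29) + 2·(4/29) + 3·(2/29) = 50/29.
E[Y | X ∈ {8, 11}] = (50/29) / (22/29) = 25/11.

25/11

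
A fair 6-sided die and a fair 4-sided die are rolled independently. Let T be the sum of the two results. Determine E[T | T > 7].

P(T > 7) = 1/4.
Σ over the event: 8·1/8 + 9·1/12 + 10·1/24 = 13/6.
E[T | T > 7] = (13/6) / (1/4) = 26/3.

26/3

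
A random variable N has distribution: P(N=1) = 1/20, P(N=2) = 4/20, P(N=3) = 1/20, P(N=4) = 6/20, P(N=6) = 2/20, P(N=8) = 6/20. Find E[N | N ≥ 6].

P(N ≥ 6) = 2/5.
Σ over the event: 6·1/10 + 8·3/10 = 3.
E[N | N ≥ 6] = (3) / (2/5) = 15/2.

15/2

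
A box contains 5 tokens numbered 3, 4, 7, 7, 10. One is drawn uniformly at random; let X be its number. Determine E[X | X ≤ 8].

P(X ≤ 8) = 4/5.
Σ over the event: 3·1/5 + 4·1/5 + 7·2/5 = 21/5.
E[X | X ≤ 8] = (21/5) / (4/5) = 21/4.

21/4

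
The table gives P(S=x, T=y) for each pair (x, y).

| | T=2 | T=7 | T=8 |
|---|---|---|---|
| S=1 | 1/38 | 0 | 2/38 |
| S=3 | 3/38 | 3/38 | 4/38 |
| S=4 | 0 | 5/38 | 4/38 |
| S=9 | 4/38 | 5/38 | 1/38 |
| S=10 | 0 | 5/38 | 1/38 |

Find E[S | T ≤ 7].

P(T ≤ 7) = 13/19.
Σ S·P over the event = 1·(1/38) + 3·(3/38) + 3·(3/38) + 4·(5/38) + 9·(4/38) + 9·(5/38) + 10·(5/38) = 85/19.
E[S | T ≤ 7] = (85/19) / (13/19) = 85/13.

85/13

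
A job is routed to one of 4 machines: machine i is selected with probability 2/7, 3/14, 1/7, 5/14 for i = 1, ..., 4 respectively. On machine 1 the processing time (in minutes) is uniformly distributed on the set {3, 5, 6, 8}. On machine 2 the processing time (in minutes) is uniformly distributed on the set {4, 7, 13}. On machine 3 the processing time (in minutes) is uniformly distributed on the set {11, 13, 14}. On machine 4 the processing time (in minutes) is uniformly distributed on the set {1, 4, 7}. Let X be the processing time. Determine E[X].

137/21

E[X | machine 1] = (3+5+6+8)/4 = 11/2.
E[X | machine 2] = (4+7+13)/3 = 8.
E[X | machine 3] = (11+13+14)/3 = 38/3.
E[X | machine 4] = (1+4+7)/3 = 4.
E[X] = (2/7)·(11/2) + (3/14)·(8) + (1/7)·(38/3) + (5/14)·(4) = 137/21.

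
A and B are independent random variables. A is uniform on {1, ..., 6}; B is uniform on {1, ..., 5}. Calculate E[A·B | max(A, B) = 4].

64/7

Outcomes with max(A, B) = 4: (1,4), (2,4), (3,4), (4,1), (4,2), (4,3), (4,4), each with probability 1/30.
E[A·B | max(A, B) = 4] = (4 + 8 + 12 + 4 + 8 + 12 + 16) / 7 = 64/7.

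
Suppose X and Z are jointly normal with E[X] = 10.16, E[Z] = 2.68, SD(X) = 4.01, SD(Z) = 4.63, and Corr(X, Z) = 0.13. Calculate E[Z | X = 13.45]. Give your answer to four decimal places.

3.1738

E[Z | X=x] = μ_Z + ρ(σ_Z/σ_X)(x − μ_X) for jointly normal variables.
E[Z | X=13.45] = 2.68 + (0.13)·(4.63/4.01)·(13.45 − (10.16)) = 2.68 + (0.1501)·(3.29) = 3.1738.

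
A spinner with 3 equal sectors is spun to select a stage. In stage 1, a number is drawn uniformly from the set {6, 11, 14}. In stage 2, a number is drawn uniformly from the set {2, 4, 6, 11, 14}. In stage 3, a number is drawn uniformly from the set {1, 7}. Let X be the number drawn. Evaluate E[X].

326/45

E[X | stage 1] = (6+11+14)/3 = 31/3.
E[X | stage 2] = (2+4+6+11+14)/5 = 37/5.
E[X | stage 3] = (1+7)/2 = 4.
E[X] = (1/3)·(31/3) + (1/3)·(37/5) + (1/3)·(4) = 326/45.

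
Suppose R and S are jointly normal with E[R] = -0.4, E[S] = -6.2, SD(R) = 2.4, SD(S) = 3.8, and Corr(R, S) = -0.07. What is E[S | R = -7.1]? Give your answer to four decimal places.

The regression of S on R has slope ρ·σ_S/σ_R and passes through (μ_R, μ_S).
E[S | R=-7.1] = -6.2 + (-0.07)·(3.8/2.4)·(-7.1 − (-0.4)) = -6.2 + (-0.11083)·(-6.7) = -5.4574.

-5.4574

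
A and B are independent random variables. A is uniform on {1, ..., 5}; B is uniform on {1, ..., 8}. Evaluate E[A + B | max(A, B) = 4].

44/7

Outcomes with max(A, B) = 4: (1,4), (2,4), (3,4), (4,1), (4,2), (4,3), (4,4), each with probability 1/40.
E[A + B | max(A, B) = 4] = (5 + 6 + 7 + 5 + 6 + 7 + 8) / 7 = 44/7.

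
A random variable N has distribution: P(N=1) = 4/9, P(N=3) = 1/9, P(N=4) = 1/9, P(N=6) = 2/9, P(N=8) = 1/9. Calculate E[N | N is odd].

7/5

P(N is odd) = 5/9.
Σ over the event: 1·4/9 + 3·1/9 = 7/9.
E[N | N is odd] = (7/9) / (5/9) = 7/5.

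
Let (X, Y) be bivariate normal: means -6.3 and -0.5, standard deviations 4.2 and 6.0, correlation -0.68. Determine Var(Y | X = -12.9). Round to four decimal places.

19.3536

For a bivariate normal, Var(Y | X=x) = σ_Y²(1 − ρ²).
Var(Y | X=-12.9) = (6.0)²·(1 − (-0.68)²) = 36·0.5376 = 19.3536.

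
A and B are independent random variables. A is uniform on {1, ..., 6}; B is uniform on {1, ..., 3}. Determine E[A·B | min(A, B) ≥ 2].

Outcomes with min(A, B) ≥ 2: (2,2), (2,3), (3,2), (3,3), (4,2), (4,3), (5,2), (5,3), (6,2), (6,3), each with probability 1/18.
E[A·B | min(A, B) ≥ 2] = (4 + 6 + 6 + 9 + 8 + 12 + 10 + 15 + 12 + 18) / 10 = 10.

10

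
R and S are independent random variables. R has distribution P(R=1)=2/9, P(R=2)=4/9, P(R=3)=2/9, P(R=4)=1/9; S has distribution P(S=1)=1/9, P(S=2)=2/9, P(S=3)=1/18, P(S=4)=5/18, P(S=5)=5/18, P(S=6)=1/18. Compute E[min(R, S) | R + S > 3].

P(R + S > 3) = 71/81.
Summing min(R,S)·P(x,y) over outcomes with R + S > 3 gives 301/162.
E[min(R, S) | R + S > 3] = (301/162) / (71/81) = 301/142.

301/142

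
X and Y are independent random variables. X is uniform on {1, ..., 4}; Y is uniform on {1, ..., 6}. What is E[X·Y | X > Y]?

Outcomes with X > Y: (2,1), (3,1), (3,2), (4,1), (4,2), (4,3), each with probability 1/24.
E[X·Y | X > Y] = (2 + 3 + 6 + 4 + 8 + 12) / 6 = 35/6.

35/6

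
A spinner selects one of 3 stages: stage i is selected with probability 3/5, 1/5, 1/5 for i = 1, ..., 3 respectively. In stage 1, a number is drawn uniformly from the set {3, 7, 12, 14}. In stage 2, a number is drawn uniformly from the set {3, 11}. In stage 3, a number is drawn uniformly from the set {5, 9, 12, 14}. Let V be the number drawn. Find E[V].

44/5

E[V | stage 1] = (3+7+12+14)/4 = 9.
E[V | stage 2] = (3+11)/2 = 7.
E[V | stage 3] = (5+9+12+14)/4 = 10.
E[V] = (3/5)·(9) + (1/5)·(7) + (1/5)·(10) = 44/5.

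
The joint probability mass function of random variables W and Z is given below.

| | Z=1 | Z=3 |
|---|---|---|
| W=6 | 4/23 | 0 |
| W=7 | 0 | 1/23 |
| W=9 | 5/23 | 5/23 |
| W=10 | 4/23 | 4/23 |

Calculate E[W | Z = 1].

109/13

P(Z = 1) = 13/23.
Σ W·P over the event = 6·(4/23) + 9·(5/23) + 10·(4/23) = 109/23.
E[W | Z = 1] = (109/23) / (13/23) = 109/13.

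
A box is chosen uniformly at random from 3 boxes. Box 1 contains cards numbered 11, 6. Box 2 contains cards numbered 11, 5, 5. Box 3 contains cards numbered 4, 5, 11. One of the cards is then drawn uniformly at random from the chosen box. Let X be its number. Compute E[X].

133/18

E[X | box 1] = (11+6)/2 = 17/2.
E[X | box 2] = (11+5+5)/3 = 7.
E[X | box 3] = (4+5+11)/3 = 20/3.
E[X] = (1/3)·(17/2) + (1/3)·(7) + (1/3)·(20/3) = 133/18.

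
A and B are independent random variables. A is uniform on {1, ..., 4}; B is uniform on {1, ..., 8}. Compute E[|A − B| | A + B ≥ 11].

Outcomes with A + B ≥ 11: (3,8), (4,7), (4,8), each with probability 1/32.
E[|A − B| | A + B ≥ 11] = (5 + 3 + 4) / 3 = 4.

4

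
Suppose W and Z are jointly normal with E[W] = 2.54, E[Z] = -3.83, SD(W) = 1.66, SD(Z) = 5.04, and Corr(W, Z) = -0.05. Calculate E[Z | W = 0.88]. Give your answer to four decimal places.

For a bivariate normal, E[Z | W=x] = μ_Z + ρ·(σ_Z/σ_W)·(x − μ_W).
E[Z | W=0.88] = -3.83 + (-0.05)·(5.04/1.66)·(0.88 − (2.54)) = -3.83 + (-0.15181)·(-1.66) = -3.5780.

-3.5780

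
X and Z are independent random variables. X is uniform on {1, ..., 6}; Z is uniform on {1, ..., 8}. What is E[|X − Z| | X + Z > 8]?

8/3

P(X + Z > 8) = 7/16.
Summing |X−Z|·P(x,y) over outcomes with X + Z > 8 gives 7/6.
E[|X − Z| | X + Z > 8] = (7/6) / (7/16) = 8/3.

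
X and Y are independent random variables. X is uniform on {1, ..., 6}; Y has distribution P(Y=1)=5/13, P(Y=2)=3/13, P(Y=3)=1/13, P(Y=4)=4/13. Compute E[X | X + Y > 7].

P(X + Y > 7) = 17/78.
Summing X·P(x,y) over outcomes with X + Y > 7 gives 89/78.
E[X | X + Y > 7] = (89/78) / (17/78) = 89/17.

89/17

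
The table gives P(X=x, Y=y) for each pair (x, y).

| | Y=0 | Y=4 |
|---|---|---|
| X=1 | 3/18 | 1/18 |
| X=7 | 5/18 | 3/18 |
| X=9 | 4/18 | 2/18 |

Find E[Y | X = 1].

1

P(X = 1) = 2/9.
Σ Y·P over the event = 0·(3/18) + 4·(1/18) = 2/9.
E[Y | X = 1] = (2/9) / (2/9) = 1.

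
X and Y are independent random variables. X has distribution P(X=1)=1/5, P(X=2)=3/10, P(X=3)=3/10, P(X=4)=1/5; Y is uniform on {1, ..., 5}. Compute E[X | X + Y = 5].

5/2

P(X + Y = 5) = 1/5.
Summing X·P(x,y) over outcomes with X + Y = 5 gives 1/2.
E[X | X + Y = 5] = (1/2) / (1/5) = 5/2.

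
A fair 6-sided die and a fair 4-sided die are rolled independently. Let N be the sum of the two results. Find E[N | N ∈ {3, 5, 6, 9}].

17/3

P(N ∈ {3, 5, 6, 9}) = 1/2.
Σ over the event: 3·1/12 + 5·1/6 + 6·1/6 + 9·1/12 = 17/6.
E[N | N ∈ {3, 5, 6, 9}] = (17/6) / (1/2) = 17/3.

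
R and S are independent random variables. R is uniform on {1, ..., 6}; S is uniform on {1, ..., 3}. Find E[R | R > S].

P(R > S) = 2/3.
Summing R·P(x,y) over outcomes with R > S gives 53/18.
E[R | R > S] = (53/18) / (2/3) = 53/12.

53/12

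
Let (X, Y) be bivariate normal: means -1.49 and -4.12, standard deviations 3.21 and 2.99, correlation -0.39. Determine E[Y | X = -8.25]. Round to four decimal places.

E[Y | X=x] = μ_Y + ρ(σ_Y/σ_X)(x − μ_X) for jointly normal variables.
E[Y | X=-8.25] = -4.12 + (-0.39)·(2.99/3.21)·(-8.25 − (-1.49)) = -4.12 + (-0.36327)·(-6.76) = -1.6643.

-1.6643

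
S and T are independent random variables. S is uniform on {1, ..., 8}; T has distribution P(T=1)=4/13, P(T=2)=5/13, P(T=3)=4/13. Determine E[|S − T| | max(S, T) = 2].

9/14

P(max(S, T) = 2) = 7/52.
Summing |S−T|·P(x,y) over outcomes with max(S, T) = 2 gives 9/104.
E[|S − T| | max(S, T) = 2] = (9/104) / (7/52) = 9/14.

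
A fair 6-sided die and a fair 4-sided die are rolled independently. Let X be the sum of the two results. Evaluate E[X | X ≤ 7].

P(X ≤ 7) = 3/4.
Σ over the event: 2·1/24 + 3·1/12 + 4·1/8 + 5·1/6 + 6·1/6 + 7·1/6 = 23/6.
E[X | X ≤ 7] = (23/6) / (3/4) = 46/9.

46/9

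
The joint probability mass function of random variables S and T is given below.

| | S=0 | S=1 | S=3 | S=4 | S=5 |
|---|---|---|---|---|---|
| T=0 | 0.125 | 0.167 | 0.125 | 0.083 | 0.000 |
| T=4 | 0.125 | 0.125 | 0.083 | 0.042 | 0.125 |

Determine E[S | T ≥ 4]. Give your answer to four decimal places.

2.3340

P(T ≥ 4) = 0.500.
Σ S·P over the event = 0·(0.125) + 1·(0.125) + 3·(0.083) + 4·(0.042) + 5·(0.125) = 1.167.
E[S | T ≥ 4] = (1.167) / (0.500) = 2.3340.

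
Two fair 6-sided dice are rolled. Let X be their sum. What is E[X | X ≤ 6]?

P(X ≤ 6) = 5/12.
Σ over the event: 2·1/36 + 3·1/18 + 4·1/12 + 5·1/9 + 6·5/36 = 35/18.
E[X | X ≤ 6] = (35/18) / (5/12) = 14/3.

14/3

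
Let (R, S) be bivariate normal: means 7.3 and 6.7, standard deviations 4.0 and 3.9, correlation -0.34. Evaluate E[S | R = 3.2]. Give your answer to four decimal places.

The regression of S on R has slope ρ·σ_S/σ_R and passes through (μ_R, μ_S).
E[S | R=3.2] = 6.7 + (-0.34)·(3.9/4.0)·(3.2 − (7.3)) = 6.7 + (-0.3315)·(-4.1) = 8.0592.

8.0592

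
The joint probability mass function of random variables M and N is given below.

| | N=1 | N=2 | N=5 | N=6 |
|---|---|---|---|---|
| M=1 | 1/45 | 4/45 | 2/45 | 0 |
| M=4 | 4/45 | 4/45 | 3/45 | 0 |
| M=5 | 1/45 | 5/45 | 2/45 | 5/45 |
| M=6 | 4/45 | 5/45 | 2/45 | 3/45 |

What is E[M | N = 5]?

4

P(N = 5) = 1/5.
Summing M·P(M=x,N=y) over the conditioning event gives 4/5.
E[M | N = 5] = (4/5) / (1/5) = 4.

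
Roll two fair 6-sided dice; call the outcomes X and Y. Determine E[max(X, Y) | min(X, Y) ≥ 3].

P(min(X, Y) ≥ 3) = 4/9.
Summing max(X,Y)·P(x,y) over outcomes with min(X, Y) ≥ 3 gives 41/18.
E[max(X, Y) | min(X, Y) ≥ 3] = (41/18) / (4/9) = 41/8.

41/8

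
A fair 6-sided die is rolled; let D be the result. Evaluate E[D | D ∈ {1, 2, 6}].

P(D ∈ {1, 2, 6}) = 1/2.
Σ over the event: 1·1/6 + 2·1/6 + 6·1/6 = 3/2.
E[D | D ∈ {1, 2, 6}] = (3/2) / (1/2) = 3.

3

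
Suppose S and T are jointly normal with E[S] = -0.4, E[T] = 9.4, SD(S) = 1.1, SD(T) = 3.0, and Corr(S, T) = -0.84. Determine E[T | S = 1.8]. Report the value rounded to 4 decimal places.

4.3600

For a bivariate normal, E[T | S=x] = μ_T + ρ·(σ_T/σ_S)·(x − μ_S).
E[T | S=1.8] = 9.4 + (-0.84)·(3.0/1.1)·(1.8 − (-0.4)) = 9.4 + (-2.2909)·(2.2) = 4.3600.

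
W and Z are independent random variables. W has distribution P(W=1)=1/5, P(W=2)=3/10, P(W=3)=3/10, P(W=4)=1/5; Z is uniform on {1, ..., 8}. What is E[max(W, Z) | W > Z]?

P(W > Z) = 3/16.
Summing max(W,Z)·P(x,y) over outcomes with W > Z gives 3/5.
E[max(W, Z) | W > Z] = (3/5) / (3/16) = 16/5.

16/5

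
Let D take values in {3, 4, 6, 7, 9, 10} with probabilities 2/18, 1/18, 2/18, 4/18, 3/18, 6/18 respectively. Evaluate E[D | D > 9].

10

P(D > 9) = 1/3.
Σ over the event: 10·1/3 = 10/3.
E[D | D > 9] = (10/3) / (1/3) = 10.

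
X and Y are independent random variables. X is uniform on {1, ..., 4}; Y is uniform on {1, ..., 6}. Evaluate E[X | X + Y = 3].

3/2

P(X + Y = 3) = 1/12.
Summing X·P(x,y) over outcomes with X + Y = 3 gives 1/8.
E[X | X + Y = 3] = (1/8) / (1/12) = 3/2.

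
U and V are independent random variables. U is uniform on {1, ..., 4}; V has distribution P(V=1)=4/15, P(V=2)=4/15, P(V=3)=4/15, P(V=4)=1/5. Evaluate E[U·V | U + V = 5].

P(U + V = 5) = 1/4.
Summing UV·P(x,y) over outcomes with U + V = 5 gives 19/15.
E[U·V | U + V = 5] = (19/15) / (1/4) = 76/15.

76/15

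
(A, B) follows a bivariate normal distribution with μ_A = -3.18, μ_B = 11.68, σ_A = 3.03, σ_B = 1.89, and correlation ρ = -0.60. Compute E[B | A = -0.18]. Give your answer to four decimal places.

E[B | A=x] = μ_B + ρ(σ_B/σ_A)(x − μ_A) for jointly normal variables.
E[B | A=-0.18] = 11.68 + (-0.60)·(1.89/3.03)·(-0.18 − (-3.18)) = 11.68 + (-0.37426)·(3) = 10.5572.

10.5572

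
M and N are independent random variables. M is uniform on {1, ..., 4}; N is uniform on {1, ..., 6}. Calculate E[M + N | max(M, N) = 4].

Outcomes with max(M, N) = 4: (1,4), (2,4), (3,4), (4,1), (4,2), (4,3), (4,4), each with probability 1/24.
E[M + N | max(M, N) = 4] = (5 + 6 + 7 + 5 + 6 + 7 + 8) / 7 = 44/7.

44/7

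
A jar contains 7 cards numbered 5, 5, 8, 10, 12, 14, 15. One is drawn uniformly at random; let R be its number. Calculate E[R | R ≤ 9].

P(R ≤ 9) = 3/7.
Σ over the event: 5·2/7 + 8·1/7 = 18/7.
E[R | R ≤ 9] = (18/7) / (3/7) = 6.

6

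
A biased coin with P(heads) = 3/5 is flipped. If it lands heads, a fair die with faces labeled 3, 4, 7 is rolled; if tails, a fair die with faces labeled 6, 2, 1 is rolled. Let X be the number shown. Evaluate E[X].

4

E[X | heads] = (3+4+7)/3 = 14/3.
E[X | tails] = (6+2+1)/3 = 3.
E[X] = (3/5)·(14/3) + (2/5)·(3) = 4.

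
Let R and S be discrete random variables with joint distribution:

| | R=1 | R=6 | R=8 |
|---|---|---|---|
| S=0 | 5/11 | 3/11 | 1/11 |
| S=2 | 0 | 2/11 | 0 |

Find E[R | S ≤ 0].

P(S ≤ 0) = 9/11.
Σ R·P over the event = 1·(5/11) + 6·(3/11) + 8·(1/11) = 31/11.
E[R | S ≤ 0] = (31/11) / (9/11) = 31/9.

31/9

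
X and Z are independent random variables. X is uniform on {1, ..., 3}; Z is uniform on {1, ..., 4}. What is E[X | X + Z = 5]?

P(X + Z = 5) = 1/4.
Summing X·P(x,y) over outcomes with X + Z = 5 gives 1/2.
E[X | X + Z = 5] = (1/2) / (1/4) = 2.

2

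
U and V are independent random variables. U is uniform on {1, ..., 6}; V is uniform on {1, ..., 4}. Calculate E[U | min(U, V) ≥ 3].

Outcomes with min(U, V) ≥ 3: (3,3), (3,4), (4,3), (4,4), (5,3), (5,4), (6,3), (6,4), each with probability 1/24.
E[U | min(U, V) ≥ 3] = (3 + 3 + 4 + 4 + 5 + 5 + 6 + 6) / 8 = 9/2.

9/2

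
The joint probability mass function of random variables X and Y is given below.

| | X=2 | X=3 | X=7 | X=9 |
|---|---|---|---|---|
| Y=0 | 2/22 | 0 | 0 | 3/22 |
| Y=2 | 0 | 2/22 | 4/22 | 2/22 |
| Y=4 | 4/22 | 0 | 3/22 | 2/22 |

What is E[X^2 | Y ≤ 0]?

251/5

P(Y ≤ 0) = 5/22.
Σ X^2·P over the event = 4·(2/22) + 81·(3/22) = 251/22.
E[X^2 | Y ≤ 0] = (251/22) / (5/22) = 251/5.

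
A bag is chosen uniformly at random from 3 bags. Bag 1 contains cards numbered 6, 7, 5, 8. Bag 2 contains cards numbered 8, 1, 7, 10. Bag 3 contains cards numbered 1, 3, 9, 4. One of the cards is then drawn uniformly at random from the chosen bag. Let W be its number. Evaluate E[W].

E[W | bag 1] = (6+7+5+8)/4 = 13/2.
E[W | bag 2] = (8+1+7+10)/4 = 13/2.
E[W | bag 3] = (1+3+9+4)/4 = 17/4.
E[W] = (1/3)·(13/2) + (1/3)·(13/2) + (1/3)·(17/4) = 23/4.

23/4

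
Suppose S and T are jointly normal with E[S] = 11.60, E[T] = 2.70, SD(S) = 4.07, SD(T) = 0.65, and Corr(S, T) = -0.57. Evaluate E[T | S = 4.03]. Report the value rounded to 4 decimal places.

3.3891

For a bivariate normal, E[T | S=x] = μ_T + ρ·(σ_T/σ_S)·(x − μ_S).
E[T | S=4.03] = 2.70 + (-0.57)·(0.65/4.07)·(4.03 − (11.60)) = 2.70 + (-0.091032)·(-7.57) = 3.3891.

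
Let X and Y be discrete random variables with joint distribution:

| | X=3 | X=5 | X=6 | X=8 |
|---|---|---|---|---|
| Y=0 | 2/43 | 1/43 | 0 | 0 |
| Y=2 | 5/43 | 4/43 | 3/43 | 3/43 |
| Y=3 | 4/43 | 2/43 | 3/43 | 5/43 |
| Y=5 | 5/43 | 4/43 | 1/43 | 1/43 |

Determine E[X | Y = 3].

P(Y = 3) = 14/43.
Σ X·P over the event = 3·(4/43) + 5·(2/43) + 6·(3/43) + 8·(5/43) = 80/43.
E[X | Y = 3] = (80/43) / (14/43) = 40/7.

40/7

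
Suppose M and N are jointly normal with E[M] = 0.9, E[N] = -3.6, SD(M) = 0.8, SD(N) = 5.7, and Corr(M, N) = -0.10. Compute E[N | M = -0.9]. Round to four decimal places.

-2.3175

For a bivariate normal, E[N | M=x] = μ_N + ρ·(σ_N/σ_M)·(x − μ_M).
E[N | M=-0.9] = -3.6 + (-0.10)·(5.7/0.8)·(-0.9 − (0.9)) = -3.6 + (-0.7125)·(-1.8) = -2.3175.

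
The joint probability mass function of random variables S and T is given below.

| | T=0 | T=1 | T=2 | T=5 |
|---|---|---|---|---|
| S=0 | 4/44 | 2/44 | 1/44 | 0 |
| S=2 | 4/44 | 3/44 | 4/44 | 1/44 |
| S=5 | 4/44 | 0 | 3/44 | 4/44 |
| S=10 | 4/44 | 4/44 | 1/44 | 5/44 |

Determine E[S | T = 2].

P(T = 2) = 9/44.
Summing S·P(S=x,T=y) over the conditioning event gives 3/4.
E[S | T = 2] = (3/4) / (9/44) = 11/3.

11/3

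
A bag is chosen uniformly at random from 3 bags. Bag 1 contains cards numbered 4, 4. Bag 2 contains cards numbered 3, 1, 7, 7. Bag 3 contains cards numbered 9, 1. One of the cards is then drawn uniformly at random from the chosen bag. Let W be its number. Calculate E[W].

E[W | bag 1] = (4+4)/2 = 4.
E[W | bag 2] = (3+1+7+7)/4 = 9/2.
E[W | bag 3] = (9+1)/2 = 5.
By the law of total expectation,
E[W] = (1/3)·(4) + (1/3)·(9/2) + (1/3)·(5) = 9/2.

9/2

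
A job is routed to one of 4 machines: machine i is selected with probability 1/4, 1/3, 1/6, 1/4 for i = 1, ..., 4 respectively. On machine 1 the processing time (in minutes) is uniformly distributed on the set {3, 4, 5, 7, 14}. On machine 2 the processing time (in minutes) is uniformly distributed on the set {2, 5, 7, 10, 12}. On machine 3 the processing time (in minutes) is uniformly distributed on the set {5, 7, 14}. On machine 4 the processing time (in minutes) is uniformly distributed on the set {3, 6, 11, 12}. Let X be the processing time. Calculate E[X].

1349/180

E[X | machine 1] = (3+4+5+7+14)/5 = 33/5.
E[X | machine 2] = (2+5+7+10+12)/5 = 36/5.
E[X | machine 3] = (5+7+14)/3 = 26/3.
E[X | machine 4] = (3+6+11+12)/4 = 8.
By the law of total expectation,
E[X] = (1/4)·(33/5) + (1/3)·(36/5) + (1/6)·(26/3) + (1/4)·(8) = 1349/180.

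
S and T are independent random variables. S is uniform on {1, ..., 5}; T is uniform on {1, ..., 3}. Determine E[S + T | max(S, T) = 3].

Outcomes with max(S, T) = 3: (1,3), (2,3), (3,1), (3,2), (3,3), each with probability 1/15.
E[S + T | max(S, T) = 3] = (4 + 5 + 4 + 5 + 6) / 5 = 24/5.

24/5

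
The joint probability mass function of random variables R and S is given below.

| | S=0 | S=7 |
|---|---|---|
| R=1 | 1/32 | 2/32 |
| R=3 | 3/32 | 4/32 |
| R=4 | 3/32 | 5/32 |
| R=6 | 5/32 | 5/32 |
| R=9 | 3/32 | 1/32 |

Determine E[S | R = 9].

P(R = 9) = 1/8.
Summing S·P(R=x,S=y) over the conditioning event gives 7/32.
E[S | R = 9] = (7/32) / (1/8) = 7/4.

7/4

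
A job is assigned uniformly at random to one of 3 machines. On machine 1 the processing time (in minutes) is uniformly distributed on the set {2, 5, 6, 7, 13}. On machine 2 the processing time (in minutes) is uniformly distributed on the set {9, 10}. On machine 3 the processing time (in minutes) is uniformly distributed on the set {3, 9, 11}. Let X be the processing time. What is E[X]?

E[X | machine 1] = (2+5+6+7+13)/5 = 33/5.
E[X | machine 2] = (9+10)/2 = 19/2.
E[X | machine 3] = (3+9+11)/3 = 23/3.
By the law of total expectation,
E[X] = (1/3)·(33/5) + (1/3)·(19/2) + (1/3)·(23/3) = 713/90.

713/90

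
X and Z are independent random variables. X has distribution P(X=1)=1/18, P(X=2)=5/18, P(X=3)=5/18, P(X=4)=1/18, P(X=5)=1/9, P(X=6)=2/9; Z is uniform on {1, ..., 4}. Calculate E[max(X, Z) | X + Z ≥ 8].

P(X + Z ≥ 8) = 17/72.
Summing max(X,Z)·P(x,y) over outcomes with X + Z ≥ 8 gives 4/3.
E[max(X, Z) | X + Z ≥ 8] = (4/3) / (17/72) = 96/17.

96/17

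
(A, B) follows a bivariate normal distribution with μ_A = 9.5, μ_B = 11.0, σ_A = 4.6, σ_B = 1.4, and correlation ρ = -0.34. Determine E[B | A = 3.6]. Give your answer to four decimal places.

11.6105

For a bivariate normal, E[B | A=x] = μ_B + ρ·(σ_B/σ_A)·(x − μ_A).
E[B | A=3.6] = 11.0 + (-0.34)·(1.4/4.6)·(3.6 − (9.5)) = 11.0 + (-0.10348)·(-5.9) = 11.6105.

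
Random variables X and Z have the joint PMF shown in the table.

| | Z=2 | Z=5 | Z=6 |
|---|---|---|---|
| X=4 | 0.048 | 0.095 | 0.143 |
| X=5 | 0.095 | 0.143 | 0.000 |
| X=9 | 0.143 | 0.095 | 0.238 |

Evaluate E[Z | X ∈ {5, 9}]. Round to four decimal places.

P(X ∈ {5, 9}) = 0.714.
Summing Z·P(X=x,Z=y) over the conditioning event gives 3.094.
E[Z | X ∈ {5, 9}] = (3.094) / (0.714) = 4.3333.

4.3333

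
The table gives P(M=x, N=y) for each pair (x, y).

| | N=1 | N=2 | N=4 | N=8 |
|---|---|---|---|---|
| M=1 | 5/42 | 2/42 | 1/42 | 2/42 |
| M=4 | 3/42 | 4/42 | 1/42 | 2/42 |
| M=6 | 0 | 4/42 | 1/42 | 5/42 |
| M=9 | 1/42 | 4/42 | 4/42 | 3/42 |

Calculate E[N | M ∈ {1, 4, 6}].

P(M ∈ {1, 4, 6}) = 5/7.
Summing N·P(M=x,N=y) over the conditioning event gives 8/3.
E[N | M ∈ {1, 4, 6}] = (8/3) / (5/7) = 56/15.

56/15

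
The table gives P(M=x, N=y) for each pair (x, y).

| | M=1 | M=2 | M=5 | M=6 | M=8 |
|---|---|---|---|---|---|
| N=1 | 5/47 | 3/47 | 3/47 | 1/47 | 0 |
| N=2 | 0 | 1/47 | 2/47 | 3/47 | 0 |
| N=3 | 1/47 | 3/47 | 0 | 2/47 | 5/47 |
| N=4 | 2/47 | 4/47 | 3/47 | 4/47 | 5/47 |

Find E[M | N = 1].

P(N = 1) = 12/47.
Σ M·P over the event = 1·(5/47) + 2·(3/47) + 5·(3/47) + 6·(1/47) = 32/47.
E[M | N = 1] = (32/47) / (12/47) = 8/3.

8/3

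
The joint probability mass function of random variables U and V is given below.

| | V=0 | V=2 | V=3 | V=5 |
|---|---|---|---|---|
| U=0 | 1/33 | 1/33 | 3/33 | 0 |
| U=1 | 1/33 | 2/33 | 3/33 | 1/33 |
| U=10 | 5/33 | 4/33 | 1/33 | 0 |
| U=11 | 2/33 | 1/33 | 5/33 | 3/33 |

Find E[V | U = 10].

11/10

P(U = 10) = 10/33.
Summing V·P(U=x,V=y) over the conditioning event gives 1/3.
E[V | U = 10] = (1/3) / (10/33) = 11/10.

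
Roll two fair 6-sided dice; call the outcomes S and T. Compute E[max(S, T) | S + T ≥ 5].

74/15

P(S + T ≥ 5) = 5/6.
Summing max(S,T)·P(x,y) over outcomes with S + T ≥ 5 gives 37/9.
E[max(S, T) | S + T ≥ 5] = (37/9) / (5/6) = 74/15.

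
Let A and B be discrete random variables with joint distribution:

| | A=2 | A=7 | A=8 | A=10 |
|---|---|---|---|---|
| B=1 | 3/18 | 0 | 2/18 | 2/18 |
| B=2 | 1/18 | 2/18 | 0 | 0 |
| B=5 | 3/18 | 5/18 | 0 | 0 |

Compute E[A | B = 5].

41/8

P(B = 5) = 4/9.
Summing A·P(A=x,B=y) over the conditioning event gives 41/18.
E[A | B = 5] = (41/18) / (4/9) = 41/8.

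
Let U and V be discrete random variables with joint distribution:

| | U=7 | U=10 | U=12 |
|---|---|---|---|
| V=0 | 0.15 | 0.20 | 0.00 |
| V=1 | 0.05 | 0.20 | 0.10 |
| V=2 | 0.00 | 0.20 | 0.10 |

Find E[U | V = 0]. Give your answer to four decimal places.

P(V = 0) = 0.35.
Σ U·P over the event = 7·(0.15) + 10·(0.20) = 3.05.
E[U | V = 0] = (3.05) / (0.35) = 8.7143.

8.7143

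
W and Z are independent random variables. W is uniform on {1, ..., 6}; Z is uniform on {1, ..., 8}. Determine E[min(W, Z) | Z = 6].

Outcomes with Z = 6: (1,6), (2,6), (3,6), (4,6), (5,6), (6,6), each with probability 1/48.
E[min(W, Z) | Z = 6] = (1 + 2 + 3 + 4 + 5 + 6) / 6 = 7/2.

7/2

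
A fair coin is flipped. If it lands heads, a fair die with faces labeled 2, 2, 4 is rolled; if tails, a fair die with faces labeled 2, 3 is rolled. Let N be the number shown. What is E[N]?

31/12

E[N | heads] = (2+2+4)/3 = 8/3.
E[N | tails] = (2+3)/2 = 5/2.
E[N] = (1/2)·(8/3) + (1/2)·(5/2) = 31/12.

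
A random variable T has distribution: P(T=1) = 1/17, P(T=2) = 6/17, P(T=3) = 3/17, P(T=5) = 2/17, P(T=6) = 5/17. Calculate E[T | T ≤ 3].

P(T ≤ 3) = 10/17.
Σ over the event: 1·1/17 + 2·6/17 + 3·3/17 = 22/17.
E[T | T ≤ 3] = (22/17) / (10/17) = 11/5.

11/5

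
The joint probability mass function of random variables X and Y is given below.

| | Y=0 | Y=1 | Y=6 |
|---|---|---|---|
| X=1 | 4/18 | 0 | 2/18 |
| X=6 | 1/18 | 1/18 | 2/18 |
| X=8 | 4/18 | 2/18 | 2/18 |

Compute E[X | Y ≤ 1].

P(Y ≤ 1) = 2/3.
Σ X·P over the event = 1·(4/18) + 6·(1/18) + 6·(1/18) + 8·(4/18) + 8·(2/18) = 32/9.
E[X | Y ≤ 1] = (32/9) / (2/3) = 16/3.

16/3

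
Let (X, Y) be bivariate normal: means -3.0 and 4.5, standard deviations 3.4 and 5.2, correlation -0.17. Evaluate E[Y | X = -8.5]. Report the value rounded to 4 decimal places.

5.9300

E[Y | X=x] = μ_Y + ρ(σ_Y/σ_X)(x − μ_X) for jointly normal variables.
E[Y | X=-8.5] = 4.5 + (-0.17)·(5.2/3.4)·(-8.5 − (-3.0)) = 4.5 + (-0.26)·(-5.5) = 5.9300.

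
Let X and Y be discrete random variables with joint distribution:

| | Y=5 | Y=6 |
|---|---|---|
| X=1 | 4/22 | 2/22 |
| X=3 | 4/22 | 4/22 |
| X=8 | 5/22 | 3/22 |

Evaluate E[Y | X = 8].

P(X = 8) = 4/11.
Σ Y·P over the event = 5·(5/22) + 6·(3/22) = 43/22.
E[Y | X = 8] = (43/22) / (4/11) = 43/8.

43/8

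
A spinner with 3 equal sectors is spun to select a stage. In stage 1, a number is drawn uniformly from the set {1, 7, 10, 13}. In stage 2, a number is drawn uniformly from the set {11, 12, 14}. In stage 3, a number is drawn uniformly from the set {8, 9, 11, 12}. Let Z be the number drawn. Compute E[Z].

361/36

E[Z | stage 1] = (1+7+10+13)/4 = 31/4.
E[Z | stage 2] = (11+12+14)/3 = 37/3.
E[Z | stage 3] = (8+9+11+12)/4 = 10.
By the law of total expectation,
E[Z] = (1/3)·(31/4) + (1/3)·(37/3) + (1/3)·(10) = 361/36.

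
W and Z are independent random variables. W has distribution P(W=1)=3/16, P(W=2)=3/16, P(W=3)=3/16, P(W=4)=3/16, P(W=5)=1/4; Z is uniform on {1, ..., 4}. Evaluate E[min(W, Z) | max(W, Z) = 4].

P(max(W, Z) = 4) = 21/64.
Summing min(W,Z)·P(x,y) over outcomes with max(W, Z) = 4 gives 3/4.
E[min(W, Z) | max(W, Z) = 4] = (3/4) / (21/64) = 16/7.

16/7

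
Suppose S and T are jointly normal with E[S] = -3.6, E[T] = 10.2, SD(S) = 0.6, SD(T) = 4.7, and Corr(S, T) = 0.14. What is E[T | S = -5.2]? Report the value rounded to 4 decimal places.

The regression of T on S has slope ρ·σ_T/σ_S and passes through (μ_S, μ_T).
E[T | S=-5.2] = 10.2 + (0.14)·(4.7/0.6)·(-5.2 − (-3.6)) = 10.2 + (1.0967)·(-1.6) = 8.4453.

8.4453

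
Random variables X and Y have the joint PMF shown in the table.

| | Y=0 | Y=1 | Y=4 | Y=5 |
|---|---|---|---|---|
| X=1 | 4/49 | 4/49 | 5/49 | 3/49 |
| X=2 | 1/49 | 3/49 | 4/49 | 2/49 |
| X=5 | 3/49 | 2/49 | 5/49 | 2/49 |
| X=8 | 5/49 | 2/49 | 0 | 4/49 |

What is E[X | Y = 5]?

P(Y = 5) = 11/49.
Σ X·P over the event = 1·(3/49) + 2·(2/49) + 5·(2/49) + 8·(4/49) = 1.
E[X | Y = 5] = (1) / (11/49) = 49/11.

49/11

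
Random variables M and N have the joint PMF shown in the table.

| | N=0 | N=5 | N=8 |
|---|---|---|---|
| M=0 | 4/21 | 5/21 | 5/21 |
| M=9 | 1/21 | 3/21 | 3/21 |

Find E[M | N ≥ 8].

27/8

P(N ≥ 8) = 8/21.
Summing M·P(M=x,N=y) over the conditioning event gives 9/7.
E[M | N ≥ 8] = (9/7) / (8/21) = 27/8.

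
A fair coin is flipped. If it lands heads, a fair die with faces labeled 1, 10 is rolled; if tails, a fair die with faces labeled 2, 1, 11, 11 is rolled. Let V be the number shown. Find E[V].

47/8

E[V | heads] = (1+10)/2 = 11/2.
E[V | tails] = (2+1+11+11)/4 = 25/4.
E[V] = (1/2)·(11/2) + (1/2)·(25/4) = 47/8.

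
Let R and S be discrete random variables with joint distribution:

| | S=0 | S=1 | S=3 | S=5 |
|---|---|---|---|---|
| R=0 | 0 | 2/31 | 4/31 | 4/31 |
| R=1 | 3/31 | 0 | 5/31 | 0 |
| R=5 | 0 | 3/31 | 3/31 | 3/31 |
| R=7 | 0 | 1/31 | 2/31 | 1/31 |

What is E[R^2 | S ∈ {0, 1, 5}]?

P(S ∈ {0, 1, 5}) = 17/31.
Summing R^2·P(R=x,S=y) over the conditioning event gives 251/31.
E[R^2 | S ∈ {0, 1, 5}] = (251/31) / (17/31) = 251/17.

251/17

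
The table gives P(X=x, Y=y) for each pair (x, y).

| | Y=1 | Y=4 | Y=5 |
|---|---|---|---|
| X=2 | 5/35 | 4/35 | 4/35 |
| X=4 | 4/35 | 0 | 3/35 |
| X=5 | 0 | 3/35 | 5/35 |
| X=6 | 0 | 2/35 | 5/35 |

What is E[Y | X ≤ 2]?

P(X ≤ 2) = 13/35.
Σ Y·P over the event = 1·(5/35) + 4·(4/35) + 5·(4/35) = 41/35.
E[Y | X ≤ 2] = (41/35) / (13/35) = 41/13.

41/13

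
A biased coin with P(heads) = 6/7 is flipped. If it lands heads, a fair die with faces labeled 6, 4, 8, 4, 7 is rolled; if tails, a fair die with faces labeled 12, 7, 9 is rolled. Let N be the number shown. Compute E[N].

662/105

E[N | heads] = (6+4+8+4+7)/5 = 29/5.
E[N | tails] = (12+7+9)/3 = 28/3.
By the law of total expectation,
E[N] = (6/7)·(29/5) + (1/7)·(28/3) = 662/105.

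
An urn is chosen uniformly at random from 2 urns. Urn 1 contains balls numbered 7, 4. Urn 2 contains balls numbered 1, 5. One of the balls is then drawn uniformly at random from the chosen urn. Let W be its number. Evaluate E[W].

E[W | urn 1] = (7+4)/2 = 11/2.
E[W | urn 2] = (1+5)/2 = 3.
By the law of total expectation,
E[W] = (1/2)·(11/2) + (1/2)·(3) = 17/4.

17/4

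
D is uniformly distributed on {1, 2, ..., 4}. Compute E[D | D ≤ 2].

3/2

Given D ≤ 2, D is equally likely to be any of {1, 2}.
E[D | D ≤ 2] = (1 + 2) / 2 = 3/2.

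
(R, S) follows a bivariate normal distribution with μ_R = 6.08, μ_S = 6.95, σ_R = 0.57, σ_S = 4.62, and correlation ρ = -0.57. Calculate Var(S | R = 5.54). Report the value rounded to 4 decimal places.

14.4096

For a bivariate normal, Var(S | R=x) = σ_S²(1 − ρ²).
Var(S | R=5.54) = (4.62)²·(1 − (-0.57)²) = 21.3444·0.6751 = 14.4096.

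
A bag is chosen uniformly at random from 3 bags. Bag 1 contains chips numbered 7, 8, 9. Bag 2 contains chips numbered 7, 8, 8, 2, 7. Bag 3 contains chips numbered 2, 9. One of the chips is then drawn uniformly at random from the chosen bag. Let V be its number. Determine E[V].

199/30

E[V | bag 1] = (7+8+9)/3 = 8.
E[V | bag 2] = (7+8+8+2+7)/5 = 32/5.
E[V | bag 3] = (2+9)/2 = 11/2.
By the law of total expectation,
E[V] = (1/3)·(8) + (1/3)·(32/5) + (1/3)·(11/2) = 199/30.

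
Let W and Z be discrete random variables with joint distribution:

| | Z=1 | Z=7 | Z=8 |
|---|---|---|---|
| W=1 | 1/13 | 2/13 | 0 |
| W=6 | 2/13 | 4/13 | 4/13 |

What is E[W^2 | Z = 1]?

P(Z = 1) = 3/13.
Σ W^2·P over the event = 1·(1/13) + 36·(2/13) = 73/13.
E[W^2 | Z = 1] = (73/13) / (3/13) = 73/3.

73/3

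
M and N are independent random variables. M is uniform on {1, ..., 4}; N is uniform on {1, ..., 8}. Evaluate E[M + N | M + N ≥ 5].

102/13

P(M + N ≥ 5) = 13/16.
Summing (M+N)·P(x,y) over outcomes with M + N ≥ 5 gives 51/8.
E[M + N | M + N ≥ 5] = (51/8) / (13/16) = 102/13.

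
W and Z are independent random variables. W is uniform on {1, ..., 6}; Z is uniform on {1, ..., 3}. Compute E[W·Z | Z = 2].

Outcomes with Z = 2: (1,2), (2,2), (3,2), (4,2), (5,2), (6,2), each with probability 1/18.
E[W·Z | Z = 2] = (2 + 4 + 6 + 8 + 10 + 12) / 6 = 7.

7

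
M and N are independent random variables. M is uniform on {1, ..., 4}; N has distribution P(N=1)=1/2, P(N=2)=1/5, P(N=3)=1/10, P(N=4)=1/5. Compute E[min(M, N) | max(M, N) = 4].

2

P(max(M, N) = 4) = 2/5.
Summing min(M,N)·P(x,y) over outcomes with max(M, N) = 4 gives 4/5.
E[min(M, N) | max(M, N) = 4] = (4/5) / (2/5) = 2.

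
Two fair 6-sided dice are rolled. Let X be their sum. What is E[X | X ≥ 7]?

P(X ≥ 7) = 7/12.
Σ over the event: 7·1/6 + 8·5/36 + 9·1/9 + 10·1/12 + 11·1/18 + 12·1/36 = 91/18.
E[X | X ≥ 7] = (91/18) / (7/12) = 26/3.

26/3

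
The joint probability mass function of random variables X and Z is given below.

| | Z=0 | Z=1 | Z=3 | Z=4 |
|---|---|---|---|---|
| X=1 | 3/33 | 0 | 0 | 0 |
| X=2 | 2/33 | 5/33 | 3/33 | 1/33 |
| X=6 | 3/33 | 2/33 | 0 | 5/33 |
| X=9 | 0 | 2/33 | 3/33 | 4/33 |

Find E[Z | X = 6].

11/5

P(X = 6) = 10/33.
Summing Z·P(X=x,Z=y) over the conditioning event gives 2/3.
E[Z | X = 6] = (2/3) / (10/33) = 11/5.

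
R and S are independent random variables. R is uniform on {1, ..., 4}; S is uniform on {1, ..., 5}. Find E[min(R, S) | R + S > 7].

Outcomes with R + S > 7: (3,5), (4,4), (4,5), each with probability 1/20.
E[min(R, S) | R + S > 7] = (3 + 4 + 4) / 3 = 11/3.

11/3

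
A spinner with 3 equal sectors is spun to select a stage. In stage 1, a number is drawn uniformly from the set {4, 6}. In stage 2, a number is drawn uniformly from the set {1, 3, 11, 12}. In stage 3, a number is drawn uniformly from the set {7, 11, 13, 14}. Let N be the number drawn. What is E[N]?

23/3

E[N | stage 1] = (4+6)/2 = 5.
E[N | stage 2] = (1+3+11+12)/4 = 27/4.
E[N | stage 3] = (7+11+13+14)/4 = 45/4.
E[N] = (1/3)·(5) + (1/3)·(27/4) + (1/3)·(45/4) = 23/3.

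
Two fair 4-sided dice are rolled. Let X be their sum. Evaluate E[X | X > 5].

P(X > 5) = 3/8.
Σ over the event: 6·3/16 + 7·1/8 + 8·1/16 = 5/2.
E[X | X > 5] = (5/2) / (3/8) = 20/3.

20/3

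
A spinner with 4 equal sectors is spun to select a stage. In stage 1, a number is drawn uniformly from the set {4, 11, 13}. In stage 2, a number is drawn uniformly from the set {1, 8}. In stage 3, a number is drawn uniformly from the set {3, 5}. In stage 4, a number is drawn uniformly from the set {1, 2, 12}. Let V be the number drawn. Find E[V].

E[V | stage 1] = (4+11+13)/3 = 28/3.
E[V | stage 2] = (1+8)/2 = 9/2.
E[V | stage 3] = (3+5)/2 = 4.
E[V | stage 4] = (1+2+12)/3 = 5.
By the law of total expectation,
E[V] = (1/4)·(28/3) + (1/4)·(9/2) + (1/4)·(4) + (1/4)·(5) = 137/24.

137/24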